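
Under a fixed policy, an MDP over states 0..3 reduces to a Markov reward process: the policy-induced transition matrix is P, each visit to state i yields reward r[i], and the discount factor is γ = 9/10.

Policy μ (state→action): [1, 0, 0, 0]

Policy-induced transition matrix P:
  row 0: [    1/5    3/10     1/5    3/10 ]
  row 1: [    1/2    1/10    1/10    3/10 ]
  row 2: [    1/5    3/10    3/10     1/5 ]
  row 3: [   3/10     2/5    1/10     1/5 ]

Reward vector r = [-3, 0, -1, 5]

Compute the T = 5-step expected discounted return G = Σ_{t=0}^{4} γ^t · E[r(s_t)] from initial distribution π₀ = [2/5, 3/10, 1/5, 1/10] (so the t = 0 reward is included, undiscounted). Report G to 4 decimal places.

G = -0.2118

t=0: π = [0.4000, 0.3000, 0.2000, 0.1000], E[r] = -0.9000, γ^t·E[r] = -0.900000, running G = -0.900000
t=1: π = [0.3000, 0.2500, 0.1800, 0.2700], E[r] = 0.2700, γ^t·E[r] = 0.243000, running G = -0.657000
t=2: π = [0.3020, 0.2770, 0.1660, 0.2550], E[r] = 0.2030, γ^t·E[r] = 0.164430, running G = -0.492570
t=3: π = [0.3086, 0.2701, 0.1634, 0.2579], E[r] = 0.2003, γ^t·E[r] = 0.146019, running G = -0.346551
t=4: π = [0.3068, 0.2718, 0.1635, 0.2579], E[r] = 0.2054, γ^t·E[r] = 0.134730, running G = -0.211821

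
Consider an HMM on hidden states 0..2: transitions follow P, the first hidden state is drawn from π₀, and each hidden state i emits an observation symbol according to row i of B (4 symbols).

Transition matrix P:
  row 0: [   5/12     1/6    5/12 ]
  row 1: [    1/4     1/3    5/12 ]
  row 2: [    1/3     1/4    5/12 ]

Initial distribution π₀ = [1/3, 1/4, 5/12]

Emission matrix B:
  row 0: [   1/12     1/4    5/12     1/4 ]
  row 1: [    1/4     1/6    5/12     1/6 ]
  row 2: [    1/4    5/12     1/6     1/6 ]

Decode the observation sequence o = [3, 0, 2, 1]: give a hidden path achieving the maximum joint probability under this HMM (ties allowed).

path = [0, 2, 0, 2]

t=0: δ = [8.333e-02, 4.167e-02, 6.944e-02]  (obs o_0=3)
t=1: δ = [2.894e-03, 4.340e-03, 8.681e-03]  ψ = [0, 2, 0]  (obs o_1=0)
t=2: δ = [1.206e-03, 9.042e-04, 6.028e-04]  ψ = [2, 2, 2]  (obs o_2=2)
t=3: δ = [1.256e-04, 5.023e-05, 2.093e-04]  ψ = [0, 1, 0]  (obs o_3=1)
backtrack: best end state = 2; path = [0, 2, 0, 2]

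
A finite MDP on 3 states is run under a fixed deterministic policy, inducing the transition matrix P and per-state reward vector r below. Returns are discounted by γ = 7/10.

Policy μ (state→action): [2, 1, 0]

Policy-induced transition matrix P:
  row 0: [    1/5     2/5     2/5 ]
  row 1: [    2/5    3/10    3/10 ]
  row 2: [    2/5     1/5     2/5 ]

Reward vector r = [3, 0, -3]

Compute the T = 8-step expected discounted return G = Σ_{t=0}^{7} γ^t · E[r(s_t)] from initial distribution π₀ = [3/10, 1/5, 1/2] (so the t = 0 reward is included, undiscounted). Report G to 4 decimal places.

t=0: π = [0.3000, 0.2000, 0.5000], E[r] = -0.6000, γ^t·E[r] = -0.600000, running G = -0.600000
t=1: π = [0.3400, 0.2800, 0.3800], E[r] = -0.1200, γ^t·E[r] = -0.084000, running G = -0.684000
t=2: π = [0.3320, 0.2960, 0.3720], E[r] = -0.1200, γ^t·E[r] = -0.058800, running G = -0.742800
t=3: π = [0.3336, 0.2960, 0.3704], E[r] = -0.1104, γ^t·E[r] = -0.037867, running G = -0.780667
t=4: π = [0.3333, 0.2963, 0.3704], E[r] = -0.1114, γ^t·E[r] = -0.026738, running G = -0.807405
t=5: π = [0.3333, 0.2963, 0.3704], E[r] = -0.1111, γ^t·E[r] = -0.018668, running G = -0.826073
t=6: π = [0.3333, 0.2963, 0.3704], E[r] = -0.1111, γ^t·E[r] = -0.013073, running G = -0.839146
t=7: π = [0.3333, 0.2963, 0.3704], E[r] = -0.1111, γ^t·E[r] = -0.009150, running G = -0.848296

G = -0.8483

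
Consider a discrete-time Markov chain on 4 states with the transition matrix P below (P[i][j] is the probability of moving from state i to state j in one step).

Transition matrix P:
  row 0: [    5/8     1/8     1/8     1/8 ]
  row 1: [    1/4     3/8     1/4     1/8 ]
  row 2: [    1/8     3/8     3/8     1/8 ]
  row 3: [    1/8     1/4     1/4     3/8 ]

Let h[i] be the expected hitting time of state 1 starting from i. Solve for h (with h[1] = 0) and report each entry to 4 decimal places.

h = [5.1429, 0.0000, 3.4286, 4.0000]

First-step conditioning: h[1] = 0; for i ≠ 1, h[i] = 1 + Σ_k P[i][k]·h[k].
  h[0] = 1 + 5/8·h[0] + 1/8·h[2] + 1/8·h[3]
  h[2] = 1 + 1/8·h[0] + 3/8·h[2] + 1/8·h[3]
  h[3] = 1 + 1/8·h[0] + 1/4·h[2] + 3/8·h[3]
Solving the 3×3 linear system over states ≠ 1 gives exactly h = [36/7, 0, 24/7, 4] (h[1] = 0 is the target).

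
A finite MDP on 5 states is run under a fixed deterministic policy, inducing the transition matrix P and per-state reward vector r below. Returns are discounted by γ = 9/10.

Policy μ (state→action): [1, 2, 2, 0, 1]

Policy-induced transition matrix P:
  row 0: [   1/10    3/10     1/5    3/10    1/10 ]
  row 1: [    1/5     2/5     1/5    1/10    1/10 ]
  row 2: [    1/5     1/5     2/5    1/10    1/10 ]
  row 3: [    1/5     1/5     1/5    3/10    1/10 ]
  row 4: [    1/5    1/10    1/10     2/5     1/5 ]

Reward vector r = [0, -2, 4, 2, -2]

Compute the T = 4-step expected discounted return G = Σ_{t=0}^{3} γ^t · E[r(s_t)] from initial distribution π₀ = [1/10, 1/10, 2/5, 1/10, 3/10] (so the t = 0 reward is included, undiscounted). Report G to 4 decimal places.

t=0: π = [0.1000, 0.1000, 0.4000, 0.1000, 0.3000], E[r] = 1.0000, γ^t·E[r] = 1.000000, running G = 1.000000
t=1: π = [0.1900, 0.2000, 0.2500, 0.2300, 0.1300], E[r] = 0.8000, γ^t·E[r] = 0.720000, running G = 1.720000
t=2: π = [0.1810, 0.2460, 0.2370, 0.2230, 0.1130], E[r] = 0.6760, γ^t·E[r] = 0.547560, running G = 2.267560
t=3: π = [0.1819, 0.2560, 0.2361, 0.2147, 0.1113], E[r] = 0.6392, γ^t·E[r] = 0.465977, running G = 2.733537

G = 2.7335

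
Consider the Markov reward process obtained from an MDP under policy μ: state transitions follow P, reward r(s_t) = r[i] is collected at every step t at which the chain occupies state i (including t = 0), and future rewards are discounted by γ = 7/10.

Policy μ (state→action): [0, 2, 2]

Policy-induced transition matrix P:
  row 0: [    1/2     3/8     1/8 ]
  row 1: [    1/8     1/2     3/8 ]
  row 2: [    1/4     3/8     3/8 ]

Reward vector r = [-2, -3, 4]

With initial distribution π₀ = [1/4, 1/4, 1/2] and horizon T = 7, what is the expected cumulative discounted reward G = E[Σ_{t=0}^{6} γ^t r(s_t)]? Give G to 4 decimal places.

G = -0.4160

t=0: π = [0.2500, 0.2500, 0.5000], E[r] = 0.7500, γ^t·E[r] = 0.750000, running G = 0.750000
t=1: π = [0.2813, 0.4063, 0.3125], E[r] = -0.5313, γ^t·E[r] = -0.371875, running G = 0.378125
t=2: π = [0.2695, 0.4258, 0.3047], E[r] = -0.5977, γ^t·E[r] = -0.292852, running G = 0.085273
t=3: π = [0.2642, 0.4282, 0.3076], E[r] = -0.5825, γ^t·E[r] = -0.199804, running G = -0.114531
t=4: π = [0.2625, 0.4285, 0.3090], E[r] = -0.5748, γ^t·E[r] = -0.138002, running G = -0.252533
t=5: π = [0.2621, 0.4286, 0.3094], E[r] = -0.5723, γ^t·E[r] = -0.096192, running G = -0.348725
t=6: π = [0.2619, 0.4286, 0.3095], E[r] = -0.5717, γ^t·E[r] = -0.067256, running G = -0.415980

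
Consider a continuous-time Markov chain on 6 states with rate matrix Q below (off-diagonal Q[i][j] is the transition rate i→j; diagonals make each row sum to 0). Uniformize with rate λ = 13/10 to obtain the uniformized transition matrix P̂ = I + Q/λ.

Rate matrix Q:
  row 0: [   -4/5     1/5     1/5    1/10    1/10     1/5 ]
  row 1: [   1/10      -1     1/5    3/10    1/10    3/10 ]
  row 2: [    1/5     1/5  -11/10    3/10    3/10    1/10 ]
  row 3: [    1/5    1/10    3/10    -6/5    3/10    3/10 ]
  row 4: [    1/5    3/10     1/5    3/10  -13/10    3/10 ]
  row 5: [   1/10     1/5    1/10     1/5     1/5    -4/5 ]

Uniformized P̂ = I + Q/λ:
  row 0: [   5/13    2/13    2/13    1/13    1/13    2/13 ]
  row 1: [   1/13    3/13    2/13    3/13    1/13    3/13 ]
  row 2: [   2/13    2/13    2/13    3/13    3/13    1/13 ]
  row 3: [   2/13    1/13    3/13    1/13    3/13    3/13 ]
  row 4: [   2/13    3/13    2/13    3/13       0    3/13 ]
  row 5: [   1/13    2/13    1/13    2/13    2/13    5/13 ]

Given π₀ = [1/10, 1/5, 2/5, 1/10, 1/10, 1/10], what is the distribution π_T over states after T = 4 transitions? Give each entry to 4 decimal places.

t=0: π = [0.1000, 0.2000, 0.4000, 0.1000, 0.1000, 0.1000]
t=1: π = [0.1538, 0.1692, 0.1538, 0.1923, 0.1538, 0.1769]
t=2: π = [0.1627, 0.1639, 0.1550, 0.1639, 0.1320, 0.2225]
t=3: π = [0.1617, 0.1640, 0.1493, 0.1634, 0.1330, 0.2286]
t=4: π = [0.1610, 0.1641, 0.1488, 0.1632, 0.1324, 0.2305]

π = [0.1610, 0.1641, 0.1488, 0.1632, 0.1324, 0.2305]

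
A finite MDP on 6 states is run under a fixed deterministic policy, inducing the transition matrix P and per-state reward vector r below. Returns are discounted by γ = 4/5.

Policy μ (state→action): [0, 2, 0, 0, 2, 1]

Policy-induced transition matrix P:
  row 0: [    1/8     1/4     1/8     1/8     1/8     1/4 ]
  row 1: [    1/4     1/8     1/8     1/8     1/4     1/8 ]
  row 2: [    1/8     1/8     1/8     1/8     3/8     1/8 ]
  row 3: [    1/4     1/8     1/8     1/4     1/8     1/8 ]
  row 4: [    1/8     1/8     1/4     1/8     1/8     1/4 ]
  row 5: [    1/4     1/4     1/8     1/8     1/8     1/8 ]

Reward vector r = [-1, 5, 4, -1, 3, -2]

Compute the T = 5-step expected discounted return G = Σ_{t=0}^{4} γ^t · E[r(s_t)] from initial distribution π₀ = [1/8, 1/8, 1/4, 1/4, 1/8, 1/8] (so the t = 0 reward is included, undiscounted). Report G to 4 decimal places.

t=0: π = [0.1250, 0.1250, 0.2500, 0.2500, 0.1250, 0.1250], E[r] = 1.3750, γ^t·E[r] = 1.375000, running G = 1.375000
t=1: π = [0.1875, 0.1563, 0.1406, 0.1563, 0.2031, 0.1563], E[r] = 1.2969, γ^t·E[r] = 1.037500, running G = 2.412500
t=2: π = [0.1836, 0.1680, 0.1504, 0.1445, 0.1797, 0.1738], E[r] = 1.3047, γ^t·E[r] = 0.835000, running G = 3.247500
t=3: π = [0.1858, 0.1697, 0.1475, 0.1431, 0.1836, 0.1704], E[r] = 1.3193, γ^t·E[r] = 0.675500, running G = 3.923000
t=4: π = [0.1854, 0.1695, 0.1479, 0.1429, 0.1831, 0.1712], E[r] = 1.3180, γ^t·E[r] = 0.539863, running G = 4.462863

G = 4.4629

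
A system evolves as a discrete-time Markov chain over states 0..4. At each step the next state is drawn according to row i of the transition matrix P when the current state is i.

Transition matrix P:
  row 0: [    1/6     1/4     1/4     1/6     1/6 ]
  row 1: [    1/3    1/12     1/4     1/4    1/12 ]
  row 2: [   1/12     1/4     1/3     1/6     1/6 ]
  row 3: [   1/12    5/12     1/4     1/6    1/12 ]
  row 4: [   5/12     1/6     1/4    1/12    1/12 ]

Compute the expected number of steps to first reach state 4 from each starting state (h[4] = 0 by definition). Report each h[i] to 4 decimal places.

First-step conditioning: h[4] = 0; for i ≠ 4, h[i] = 1 + Σ_k P[i][k]·h[k].
  h[0] = 1 + 1/6·h[0] + 1/4·h[1] + 1/4·h[2] + 1/6·h[3]
  h[1] = 1 + 1/3·h[0] + 1/12·h[1] + 1/4·h[2] + 1/4·h[3]
  h[2] = 1 + 1/12·h[0] + 1/4·h[1] + 1/3·h[2] + 1/6·h[3]
  h[3] = 1 + 1/12·h[0] + 5/12·h[1] + 1/4·h[2] + 1/6·h[3]
Solving the 4×4 linear system over states ≠ 4 gives exactly h = [664/87, 716/87, 664/87, 728/87, 0] (h[4] = 0 is the target).

h = [7.6322, 8.2299, 7.6322, 8.3678, 0.0000]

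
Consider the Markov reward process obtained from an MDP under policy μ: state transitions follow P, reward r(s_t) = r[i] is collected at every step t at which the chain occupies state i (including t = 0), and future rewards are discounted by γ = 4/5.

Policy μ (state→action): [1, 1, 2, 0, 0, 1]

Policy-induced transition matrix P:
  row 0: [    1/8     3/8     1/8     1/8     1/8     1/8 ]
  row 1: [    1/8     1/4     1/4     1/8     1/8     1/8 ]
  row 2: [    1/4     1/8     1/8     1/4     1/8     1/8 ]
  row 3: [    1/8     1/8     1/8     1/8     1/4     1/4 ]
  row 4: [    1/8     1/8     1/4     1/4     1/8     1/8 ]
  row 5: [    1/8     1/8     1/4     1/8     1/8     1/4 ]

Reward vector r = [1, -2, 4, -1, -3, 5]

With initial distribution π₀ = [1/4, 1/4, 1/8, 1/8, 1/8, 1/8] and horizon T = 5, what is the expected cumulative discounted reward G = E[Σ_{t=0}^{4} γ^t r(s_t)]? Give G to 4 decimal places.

G = 2.0762

t=0: π = [0.2500, 0.2500, 0.1250, 0.1250, 0.1250, 0.1250], E[r] = 0.3750, γ^t·E[r] = 0.375000, running G = 0.375000
t=1: π = [0.1406, 0.2188, 0.1875, 0.1563, 0.1406, 0.1563], E[r] = 0.6563, γ^t·E[r] = 0.525000, running G = 0.900000
t=2: π = [0.1484, 0.1875, 0.1895, 0.1660, 0.1445, 0.1641], E[r] = 0.7520, γ^t·E[r] = 0.481250, running G = 1.381250
t=3: π = [0.1487, 0.1855, 0.1870, 0.1667, 0.1458, 0.1663], E[r] = 0.7529, γ^t·E[r] = 0.385500, running G = 1.766750
t=4: π = [0.1484, 0.1854, 0.1872, 0.1666, 0.1458, 0.1666], E[r] = 0.7554, γ^t·E[r] = 0.309425, running G = 2.076175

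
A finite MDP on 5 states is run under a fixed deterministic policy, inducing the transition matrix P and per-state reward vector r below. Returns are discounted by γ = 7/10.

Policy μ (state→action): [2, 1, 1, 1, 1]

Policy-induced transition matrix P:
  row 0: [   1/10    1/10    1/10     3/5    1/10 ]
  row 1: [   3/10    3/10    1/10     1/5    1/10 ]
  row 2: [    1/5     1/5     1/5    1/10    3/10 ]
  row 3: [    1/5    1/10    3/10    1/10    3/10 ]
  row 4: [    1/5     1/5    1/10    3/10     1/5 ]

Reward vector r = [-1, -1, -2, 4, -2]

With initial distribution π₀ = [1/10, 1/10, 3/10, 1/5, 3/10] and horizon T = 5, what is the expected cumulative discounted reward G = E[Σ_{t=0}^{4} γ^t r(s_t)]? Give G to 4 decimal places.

G = -0.8827

t=0: π = [0.1000, 0.1000, 0.3000, 0.2000, 0.3000], E[r] = -0.6000, γ^t·E[r] = -0.600000, running G = -0.600000
t=1: π = [0.2000, 0.1800, 0.1700, 0.2200, 0.2300], E[r] = -0.3000, γ^t·E[r] = -0.210000, running G = -0.810000
t=2: π = [0.1980, 0.1760, 0.1610, 0.2640, 0.2010], E[r] = -0.0420, γ^t·E[r] = -0.020580, running G = -0.830580
t=3: π = [0.1978, 0.1714, 0.1689, 0.2568, 0.2051], E[r] = -0.0900, γ^t·E[r] = -0.030870, running G = -0.861450
t=4: π = [0.1974, 0.1717, 0.1683, 0.2571, 0.2057], E[r] = -0.0886, γ^t·E[r] = -0.021273, running G = -0.882723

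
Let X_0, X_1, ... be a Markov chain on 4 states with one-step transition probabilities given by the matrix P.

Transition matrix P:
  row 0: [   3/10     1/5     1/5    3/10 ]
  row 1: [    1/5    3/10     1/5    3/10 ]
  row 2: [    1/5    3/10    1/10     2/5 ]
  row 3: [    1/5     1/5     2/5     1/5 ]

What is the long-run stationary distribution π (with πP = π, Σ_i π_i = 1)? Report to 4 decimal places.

Balance equations π_j = Σ_i π_i·P[i][j]:
  π_0 = 3/10·π_0 + 1/5·π_1 + 1/5·π_2 + 1/5·π_3
  π_1 = 1/5·π_0 + 3/10·π_1 + 3/10·π_2 + 1/5·π_3
  π_2 = 1/5·π_0 + 1/5·π_1 + 1/10·π_2 + 2/5·π_3
  normalize: π_0 + π_1 + π_2 + π_3 = 1
Solving the linear system gives exactly π = [2/9, 38/153, 4/17, 5/17].

π = [0.2222, 0.2484, 0.2353, 0.2941]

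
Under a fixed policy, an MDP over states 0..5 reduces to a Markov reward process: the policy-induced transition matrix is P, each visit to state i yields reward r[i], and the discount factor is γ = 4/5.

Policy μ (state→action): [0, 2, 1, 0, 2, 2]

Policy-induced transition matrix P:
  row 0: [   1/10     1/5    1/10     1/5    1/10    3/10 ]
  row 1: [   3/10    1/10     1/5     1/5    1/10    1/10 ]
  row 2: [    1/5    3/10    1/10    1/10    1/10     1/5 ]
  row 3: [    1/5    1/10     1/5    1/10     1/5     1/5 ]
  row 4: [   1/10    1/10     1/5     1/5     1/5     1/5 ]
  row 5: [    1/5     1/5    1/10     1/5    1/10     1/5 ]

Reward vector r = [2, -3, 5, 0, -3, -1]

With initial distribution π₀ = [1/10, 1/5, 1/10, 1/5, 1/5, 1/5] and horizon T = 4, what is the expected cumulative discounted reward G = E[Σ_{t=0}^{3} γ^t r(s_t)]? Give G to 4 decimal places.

t=0: π = [0.1000, 0.2000, 0.1000, 0.2000, 0.2000, 0.2000], E[r] = -0.7000, γ^t·E[r] = -0.700000, running G = -0.700000
t=1: π = [0.1900, 0.1500, 0.1600, 0.1700, 0.1400, 0.1900], E[r] = 0.1200, γ^t·E[r] = 0.096000, running G = -0.604000
t=2: π = [0.1820, 0.1700, 0.1460, 0.1670, 0.1310, 0.2040], E[r] = -0.0130, γ^t·E[r] = -0.008320, running G = -0.612320
t=3: π = [0.1857, 0.1678, 0.1468, 0.1687, 0.1298, 0.2012], E[r] = 0.0114, γ^t·E[r] = 0.005837, running G = -0.606483

G = -0.6065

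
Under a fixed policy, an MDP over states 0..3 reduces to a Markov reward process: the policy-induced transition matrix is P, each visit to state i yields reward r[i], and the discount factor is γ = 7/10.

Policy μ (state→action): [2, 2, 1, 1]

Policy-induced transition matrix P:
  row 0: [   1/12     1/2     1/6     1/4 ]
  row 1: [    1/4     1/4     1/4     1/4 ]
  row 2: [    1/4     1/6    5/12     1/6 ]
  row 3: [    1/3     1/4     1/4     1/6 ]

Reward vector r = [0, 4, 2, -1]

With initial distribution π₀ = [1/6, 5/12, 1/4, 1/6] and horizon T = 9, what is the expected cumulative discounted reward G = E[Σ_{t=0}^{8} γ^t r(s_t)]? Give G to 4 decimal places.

G = 5.2200

t=0: π = [0.1667, 0.4167, 0.2500, 0.1667], E[r] = 2.0000, γ^t·E[r] = 2.000000, running G = 2.000000
t=1: π = [0.2361, 0.2708, 0.2778, 0.2153], E[r] = 1.4236, γ^t·E[r] = 0.996528, running G = 2.996528
t=2: π = [0.2286, 0.2859, 0.2766, 0.2089], E[r] = 1.4878, γ^t·E[r] = 0.729045, running G = 3.725573
t=3: π = [0.2293, 0.2841, 0.2771, 0.2095], E[r] = 1.4810, γ^t·E[r] = 0.507966, running G = 4.233539
t=4: π = [0.2292, 0.2842, 0.2771, 0.2095], E[r] = 1.4816, γ^t·E[r] = 0.355742, running G = 4.589281
t=5: π = [0.2292, 0.2842, 0.2771, 0.2095], E[r] = 1.4816, γ^t·E[r] = 0.249009, running G = 4.838290
t=6: π = [0.2292, 0.2842, 0.2771, 0.2095], E[r] = 1.4816, γ^t·E[r] = 0.174307, running G = 5.012597
t=7: π = [0.2292, 0.2842, 0.2771, 0.2095], E[r] = 1.4816, γ^t·E[r] = 0.122015, running G = 5.134612
t=8: π = [0.2292, 0.2842, 0.2771, 0.2095], E[r] = 1.4816, γ^t·E[r] = 0.085410, running G = 5.220022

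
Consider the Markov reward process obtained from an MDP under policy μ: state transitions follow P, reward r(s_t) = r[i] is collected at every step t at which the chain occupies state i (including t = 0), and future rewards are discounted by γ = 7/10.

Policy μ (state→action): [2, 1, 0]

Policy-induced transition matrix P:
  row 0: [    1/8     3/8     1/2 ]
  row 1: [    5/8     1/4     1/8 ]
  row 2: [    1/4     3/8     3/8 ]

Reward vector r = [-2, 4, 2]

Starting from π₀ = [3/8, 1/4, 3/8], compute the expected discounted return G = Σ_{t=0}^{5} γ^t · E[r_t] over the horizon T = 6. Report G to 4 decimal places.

G = 3.6890

t=0: π = [0.3750, 0.2500, 0.3750], E[r] = 1.0000, γ^t·E[r] = 1.000000, running G = 1.000000
t=1: π = [0.2969, 0.3438, 0.3594], E[r] = 1.5000, γ^t·E[r] = 1.050000, running G = 2.050000
t=2: π = [0.3418, 0.3320, 0.3262], E[r] = 1.2969, γ^t·E[r] = 0.635469, running G = 2.685469
t=3: π = [0.3318, 0.3335, 0.3347], E[r] = 1.3398, γ^t·E[r] = 0.459566, running G = 3.145035
t=4: π = [0.3336, 0.3333, 0.3331], E[r] = 1.3323, γ^t·E[r] = 0.319879, running G = 3.464914
t=5: π = [0.3333, 0.3333, 0.3334], E[r] = 1.3335, γ^t·E[r] = 0.224121, running G = 3.689035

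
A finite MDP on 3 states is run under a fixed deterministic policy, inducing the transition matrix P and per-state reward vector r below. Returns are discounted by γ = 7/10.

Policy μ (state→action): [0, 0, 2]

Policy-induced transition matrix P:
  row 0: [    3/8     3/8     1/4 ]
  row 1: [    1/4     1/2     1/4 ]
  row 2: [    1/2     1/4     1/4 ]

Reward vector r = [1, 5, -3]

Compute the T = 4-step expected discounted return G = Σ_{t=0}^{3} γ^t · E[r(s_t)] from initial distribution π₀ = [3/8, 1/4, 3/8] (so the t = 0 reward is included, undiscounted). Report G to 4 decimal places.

t=0: π = [0.3750, 0.2500, 0.3750], E[r] = 0.5000, γ^t·E[r] = 0.500000, running G = 0.500000
t=1: π = [0.3906, 0.3594, 0.2500], E[r] = 1.4375, γ^t·E[r] = 1.006250, running G = 1.506250
t=2: π = [0.3613, 0.3887, 0.2500], E[r] = 1.5547, γ^t·E[r] = 0.761797, running G = 2.268047
t=3: π = [0.3577, 0.3923, 0.2500], E[r] = 1.5693, γ^t·E[r] = 0.538282, running G = 2.806329

G = 2.8063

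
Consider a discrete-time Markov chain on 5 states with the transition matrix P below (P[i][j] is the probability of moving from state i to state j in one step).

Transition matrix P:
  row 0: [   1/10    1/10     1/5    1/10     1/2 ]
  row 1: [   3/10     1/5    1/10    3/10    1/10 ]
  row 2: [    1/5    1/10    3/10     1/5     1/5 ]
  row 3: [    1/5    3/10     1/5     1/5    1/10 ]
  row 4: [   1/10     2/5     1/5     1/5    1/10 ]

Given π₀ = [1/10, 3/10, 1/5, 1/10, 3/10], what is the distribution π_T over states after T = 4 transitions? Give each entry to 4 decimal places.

t=0: π = [0.1000, 0.3000, 0.2000, 0.1000, 0.3000]
t=1: π = [0.1900, 0.2400, 0.1900, 0.2200, 0.1600]
t=2: π = [0.1890, 0.2160, 0.1950, 0.2050, 0.1950]
t=3: π = [0.1832, 0.2211, 0.1979, 0.2027, 0.1951]
t=4: π = [0.1843, 0.2212, 0.1977, 0.2038, 0.1931]

π = [0.1843, 0.2212, 0.1977, 0.2038, 0.1931]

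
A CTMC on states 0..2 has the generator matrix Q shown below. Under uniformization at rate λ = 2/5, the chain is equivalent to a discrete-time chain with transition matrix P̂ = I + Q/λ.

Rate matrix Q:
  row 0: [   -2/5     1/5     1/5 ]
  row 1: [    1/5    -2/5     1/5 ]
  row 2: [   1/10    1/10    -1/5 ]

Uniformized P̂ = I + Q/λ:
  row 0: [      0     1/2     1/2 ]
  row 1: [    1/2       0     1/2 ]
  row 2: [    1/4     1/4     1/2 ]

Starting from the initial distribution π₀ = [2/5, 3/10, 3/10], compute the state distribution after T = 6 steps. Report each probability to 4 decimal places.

t=0: π = [0.4000, 0.3000, 0.3000]
t=1: π = [0.2250, 0.2750, 0.5000]
t=2: π = [0.2625, 0.2375, 0.5000]
t=3: π = [0.2438, 0.2563, 0.5000]
t=4: π = [0.2531, 0.2469, 0.5000]
t=5: π = [0.2484, 0.2516, 0.5000]
t=6: π = [0.2508, 0.2492, 0.5000]

π = [0.2508, 0.2492, 0.5000]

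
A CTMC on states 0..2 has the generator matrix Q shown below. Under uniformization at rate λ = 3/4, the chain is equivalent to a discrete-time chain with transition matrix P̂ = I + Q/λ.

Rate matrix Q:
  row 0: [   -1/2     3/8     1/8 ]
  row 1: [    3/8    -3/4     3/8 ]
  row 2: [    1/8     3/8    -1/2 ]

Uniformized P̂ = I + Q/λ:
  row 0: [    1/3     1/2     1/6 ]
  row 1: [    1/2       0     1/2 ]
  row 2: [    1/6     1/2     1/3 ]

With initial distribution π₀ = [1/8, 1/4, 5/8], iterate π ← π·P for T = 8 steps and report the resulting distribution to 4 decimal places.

t=0: π = [0.1250, 0.2500, 0.6250]
t=1: π = [0.2708, 0.3750, 0.3542]
t=2: π = [0.3368, 0.3125, 0.3507]
t=3: π = [0.3270, 0.3438, 0.3293]
t=4: π = [0.3357, 0.3281, 0.3361]
t=5: π = [0.3320, 0.3359, 0.3321]
t=6: π = [0.3340, 0.3320, 0.3340]
t=7: π = [0.3330, 0.3340, 0.3330]
t=8: π = [0.3335, 0.3330, 0.3335]

π = [0.3335, 0.3330, 0.3335]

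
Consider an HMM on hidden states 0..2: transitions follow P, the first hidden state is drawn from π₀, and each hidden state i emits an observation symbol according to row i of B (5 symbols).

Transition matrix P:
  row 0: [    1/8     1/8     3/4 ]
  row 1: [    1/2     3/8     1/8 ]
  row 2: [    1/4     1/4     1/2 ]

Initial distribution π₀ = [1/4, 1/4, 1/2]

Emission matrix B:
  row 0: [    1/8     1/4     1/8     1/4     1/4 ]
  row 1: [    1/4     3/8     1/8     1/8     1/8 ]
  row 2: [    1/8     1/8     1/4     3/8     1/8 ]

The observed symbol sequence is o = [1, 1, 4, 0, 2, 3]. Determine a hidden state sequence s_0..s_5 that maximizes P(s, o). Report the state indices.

path = [1, 1, 0, 2, 2, 2]

t=0: δ = [6.250e-02, 9.375e-02, 6.250e-02]  (obs o_0=1)
t=1: δ = [1.172e-02, 1.318e-02, 5.859e-03]  ψ = [1, 1, 0]  (obs o_1=1)
t=2: δ = [1.648e-03, 6.180e-04, 1.099e-03]  ψ = [1, 1, 0]  (obs o_2=4)
t=3: δ = [3.862e-05, 6.866e-05, 1.545e-04]  ψ = [1, 2, 0]  (obs o_3=0)
t=4: δ = [4.828e-06, 4.828e-06, 1.931e-05]  ψ = [2, 2, 2]  (obs o_4=2)
t=5: δ = [1.207e-06, 6.035e-07, 3.621e-06]  ψ = [2, 2, 2]  (obs o_5=3)
backtrack: best end state = 2; path = [1, 1, 0, 2, 2, 2]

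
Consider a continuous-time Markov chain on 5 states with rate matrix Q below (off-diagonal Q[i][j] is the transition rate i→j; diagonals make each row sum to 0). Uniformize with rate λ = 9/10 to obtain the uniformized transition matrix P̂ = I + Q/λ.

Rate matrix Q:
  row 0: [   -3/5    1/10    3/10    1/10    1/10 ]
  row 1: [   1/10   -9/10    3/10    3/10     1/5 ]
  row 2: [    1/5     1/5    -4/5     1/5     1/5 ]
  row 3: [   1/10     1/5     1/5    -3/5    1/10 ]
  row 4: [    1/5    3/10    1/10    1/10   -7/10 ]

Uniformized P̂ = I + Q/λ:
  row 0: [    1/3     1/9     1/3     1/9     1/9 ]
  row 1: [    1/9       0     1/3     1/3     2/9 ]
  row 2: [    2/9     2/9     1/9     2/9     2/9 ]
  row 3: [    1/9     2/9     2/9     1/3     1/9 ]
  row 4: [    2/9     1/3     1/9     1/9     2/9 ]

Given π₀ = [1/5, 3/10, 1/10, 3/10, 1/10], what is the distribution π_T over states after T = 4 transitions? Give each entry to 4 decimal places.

t=0: π = [0.2000, 0.3000, 0.1000, 0.3000, 0.1000]
t=1: π = [0.1778, 0.1444, 0.2556, 0.2556, 0.1667]
t=2: π = [0.1975, 0.1889, 0.2111, 0.2284, 0.1741]
t=3: π = [0.1978, 0.1776, 0.2224, 0.2273, 0.1749]
t=4: π = [0.1992, 0.1802, 0.2198, 0.2258, 0.1750]

π = [0.1992, 0.1802, 0.2198, 0.2258, 0.1750]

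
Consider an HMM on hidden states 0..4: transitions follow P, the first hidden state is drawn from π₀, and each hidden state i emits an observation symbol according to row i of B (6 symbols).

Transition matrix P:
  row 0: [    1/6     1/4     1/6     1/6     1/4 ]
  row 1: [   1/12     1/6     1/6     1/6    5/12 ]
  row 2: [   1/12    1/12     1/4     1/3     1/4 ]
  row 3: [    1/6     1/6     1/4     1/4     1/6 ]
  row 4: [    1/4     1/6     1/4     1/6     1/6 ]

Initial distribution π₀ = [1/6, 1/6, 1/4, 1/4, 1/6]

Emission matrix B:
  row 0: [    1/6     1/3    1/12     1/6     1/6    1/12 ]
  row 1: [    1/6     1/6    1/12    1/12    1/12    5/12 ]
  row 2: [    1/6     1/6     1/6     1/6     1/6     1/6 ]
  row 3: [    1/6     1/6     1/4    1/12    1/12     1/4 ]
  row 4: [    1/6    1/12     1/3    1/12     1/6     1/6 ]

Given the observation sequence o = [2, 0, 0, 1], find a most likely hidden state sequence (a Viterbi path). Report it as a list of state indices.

t=0: δ = [1.389e-02, 1.389e-02, 4.167e-02, 6.250e-02, 5.556e-02]  (obs o_0=2)
t=1: δ = [2.315e-03, 1.736e-03, 2.604e-03, 2.604e-03, 1.736e-03]  ψ = [4, 3, 3, 3, 2]  (obs o_1=0)
t=2: δ = [7.234e-05, 9.645e-05, 1.085e-04, 1.447e-04, 1.206e-04]  ψ = [3, 0, 2, 2, 1]  (obs o_2=0)
t=3: δ = [1.005e-05, 4.019e-06, 6.028e-06, 6.028e-06, 3.349e-06]  ψ = [4, 3, 3, 2, 1]  (obs o_3=1)
backtrack: best end state = 0; path = [3, 1, 4, 0]

path = [3, 1, 4, 0]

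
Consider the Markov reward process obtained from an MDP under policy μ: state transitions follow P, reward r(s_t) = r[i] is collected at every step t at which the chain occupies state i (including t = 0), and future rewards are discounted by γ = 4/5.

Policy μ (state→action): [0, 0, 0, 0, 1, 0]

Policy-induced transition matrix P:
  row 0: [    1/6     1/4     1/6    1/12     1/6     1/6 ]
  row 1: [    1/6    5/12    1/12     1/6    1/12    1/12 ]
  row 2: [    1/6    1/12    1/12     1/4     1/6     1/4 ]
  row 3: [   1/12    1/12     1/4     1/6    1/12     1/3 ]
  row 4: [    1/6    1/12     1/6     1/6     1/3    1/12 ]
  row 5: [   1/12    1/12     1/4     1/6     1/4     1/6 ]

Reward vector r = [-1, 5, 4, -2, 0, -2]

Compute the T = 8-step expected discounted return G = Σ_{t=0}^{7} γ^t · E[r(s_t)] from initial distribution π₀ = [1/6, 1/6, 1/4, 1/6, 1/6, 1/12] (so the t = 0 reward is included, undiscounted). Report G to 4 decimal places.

G = 3.1482

t=0: π = [0.1667, 0.1667, 0.2500, 0.1667, 0.1667, 0.0833], E[r] = 1.1667, γ^t·E[r] = 1.166667, running G = 1.166667
t=1: π = [0.1458, 0.1667, 0.1528, 0.1736, 0.1736, 0.1875], E[r] = 0.5764, γ^t·E[r] = 0.461111, running G = 1.627778
t=2: π = [0.1366, 0.1632, 0.1701, 0.1672, 0.1829, 0.1800], E[r] = 0.6655, γ^t·E[r] = 0.425926, running G = 2.053704
t=3: π = [0.1377, 0.1605, 0.1678, 0.1695, 0.1846, 0.1799], E[r] = 0.6373, γ^t·E[r] = 0.326321, running G = 2.380025
t=4: π = [0.1376, 0.1598, 0.1684, 0.1692, 0.1849, 0.1801], E[r] = 0.6364, γ^t·E[r] = 0.260681, running G = 2.640706
t=5: π = [0.1376, 0.1595, 0.1684, 0.1692, 0.1851, 0.1802], E[r] = 0.6349, γ^t·E[r] = 0.208054, running G = 2.848761
t=6: π = [0.1375, 0.1594, 0.1685, 0.1692, 0.1851, 0.1802], E[r] = 0.6346, γ^t·E[r] = 0.166351, running G = 3.015111
t=7: π = [0.1375, 0.1594, 0.1685, 0.1692, 0.1851, 0.1802], E[r] = 0.6344, γ^t·E[r] = 0.133050, running G = 3.148162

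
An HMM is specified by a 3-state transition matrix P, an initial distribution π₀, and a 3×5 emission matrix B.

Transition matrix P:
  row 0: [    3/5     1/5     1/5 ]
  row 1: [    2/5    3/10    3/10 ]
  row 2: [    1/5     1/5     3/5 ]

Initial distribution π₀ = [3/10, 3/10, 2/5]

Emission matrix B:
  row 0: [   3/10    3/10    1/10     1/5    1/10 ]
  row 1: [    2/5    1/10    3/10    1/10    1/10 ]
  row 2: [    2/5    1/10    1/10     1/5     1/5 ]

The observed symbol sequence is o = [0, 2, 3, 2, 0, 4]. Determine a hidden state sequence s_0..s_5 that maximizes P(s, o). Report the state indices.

path = [2, 2, 2, 2, 2, 2]

t=0: δ = [9.000e-02, 1.200e-01, 1.600e-01]  (obs o_0=0)
t=1: δ = [5.400e-03, 1.080e-02, 9.600e-03]  ψ = [0, 1, 2]  (obs o_1=2)
t=2: δ = [8.640e-04, 3.240e-04, 1.152e-03]  ψ = [1, 1, 2]  (obs o_2=3)
t=3: δ = [5.184e-05, 6.912e-05, 6.912e-05]  ψ = [0, 2, 2]  (obs o_3=2)
t=4: δ = [9.331e-06, 8.294e-06, 1.659e-05]  ψ = [0, 1, 2]  (obs o_4=0)
t=5: δ = [5.599e-07, 3.318e-07, 1.991e-06]  ψ = [0, 2, 2]  (obs o_5=4)
backtrack: best end state = 2; path = [2, 2, 2, 2, 2, 2]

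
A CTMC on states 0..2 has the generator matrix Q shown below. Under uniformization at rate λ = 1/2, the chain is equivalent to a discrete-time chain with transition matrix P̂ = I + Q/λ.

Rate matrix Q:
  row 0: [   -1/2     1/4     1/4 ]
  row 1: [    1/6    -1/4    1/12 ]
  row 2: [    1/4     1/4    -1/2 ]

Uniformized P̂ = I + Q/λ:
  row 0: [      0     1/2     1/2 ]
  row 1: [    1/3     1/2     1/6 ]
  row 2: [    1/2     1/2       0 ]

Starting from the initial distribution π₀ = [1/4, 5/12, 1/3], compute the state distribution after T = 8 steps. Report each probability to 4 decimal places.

π = [0.2776, 0.5000, 0.2224]

t=0: π = [0.2500, 0.4167, 0.3333]
t=1: π = [0.3056, 0.5000, 0.1944]
t=2: π = [0.2639, 0.5000, 0.2361]
t=3: π = [0.2847, 0.5000, 0.2153]
t=4: π = [0.2743, 0.5000, 0.2257]
t=5: π = [0.2795, 0.5000, 0.2205]
t=6: π = [0.2769, 0.5000, 0.2231]
t=7: π = [0.2782, 0.5000, 0.2218]
t=8: π = [0.2776, 0.5000, 0.2224]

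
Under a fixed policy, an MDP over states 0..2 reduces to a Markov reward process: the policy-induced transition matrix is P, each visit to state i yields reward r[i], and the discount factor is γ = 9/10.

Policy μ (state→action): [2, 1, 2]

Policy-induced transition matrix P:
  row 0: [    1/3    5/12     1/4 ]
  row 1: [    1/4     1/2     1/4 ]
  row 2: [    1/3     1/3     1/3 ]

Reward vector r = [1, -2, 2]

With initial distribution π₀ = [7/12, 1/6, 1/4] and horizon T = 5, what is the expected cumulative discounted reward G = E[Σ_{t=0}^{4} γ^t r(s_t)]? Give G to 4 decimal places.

G = 0.7550

t=0: π = [0.5833, 0.1667, 0.2500], E[r] = 0.7500, γ^t·E[r] = 0.750000, running G = 0.750000
t=1: π = [0.3194, 0.4097, 0.2708], E[r] = 0.0417, γ^t·E[r] = 0.037500, running G = 0.787500
t=2: π = [0.2992, 0.4282, 0.2726], E[r] = -0.0122, γ^t·E[r] = -0.009844, running G = 0.777656
t=3: π = [0.2976, 0.4296, 0.2727], E[r] = -0.0162, γ^t·E[r] = -0.011813, running G = 0.765844
t=4: π = [0.2975, 0.4297, 0.2727], E[r] = -0.0165, γ^t·E[r] = -0.010829, running G = 0.755015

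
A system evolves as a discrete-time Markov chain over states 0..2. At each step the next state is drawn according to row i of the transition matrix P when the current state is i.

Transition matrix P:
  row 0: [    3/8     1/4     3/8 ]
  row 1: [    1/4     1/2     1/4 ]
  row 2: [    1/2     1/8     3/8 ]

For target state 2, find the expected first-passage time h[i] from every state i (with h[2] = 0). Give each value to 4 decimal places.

h = [3.0000, 3.5000, 0.0000]

First-step conditioning: h[2] = 0; for i ≠ 2, h[i] = 1 + Σ_k P[i][k]·h[k].
  h[0] = 1 + 3/8·h[0] + 1/4·h[1]
  h[1] = 1 + 1/4·h[0] + 1/2·h[1]
Solving the 2×2 linear system over states ≠ 2 gives exactly h = [3, 7/2, 0] (h[2] = 0 is the target).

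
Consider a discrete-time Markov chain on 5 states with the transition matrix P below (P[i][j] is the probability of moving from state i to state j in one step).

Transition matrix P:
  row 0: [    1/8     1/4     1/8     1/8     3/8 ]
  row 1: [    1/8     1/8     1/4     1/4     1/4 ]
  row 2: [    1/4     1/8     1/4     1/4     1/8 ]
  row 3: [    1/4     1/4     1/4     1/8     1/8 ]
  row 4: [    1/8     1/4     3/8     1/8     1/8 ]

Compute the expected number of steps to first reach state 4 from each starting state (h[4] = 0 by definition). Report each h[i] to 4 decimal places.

First-step conditioning: h[4] = 0; for i ≠ 4, h[i] = 1 + Σ_k P[i][k]·h[k].
  h[0] = 1 + 1/8·h[0] + 1/4·h[1] + 1/8·h[2] + 1/8·h[3]
  h[1] = 1 + 1/8·h[0] + 1/8·h[1] + 1/4·h[2] + 1/4·h[3]
  h[2] = 1 + 1/4·h[0] + 1/8·h[1] + 1/4·h[2] + 1/4·h[3]
  h[3] = 1 + 1/4·h[0] + 1/4·h[1] + 1/4·h[2] + 1/8·h[3]
Solving the 4×4 linear system over states ≠ 4 gives exactly h = [4032/1037, 4744/1037, 5248/1037, 5192/1037, 0] (h[4] = 0 is the target).

h = [3.8881, 4.5747, 5.0608, 5.0068, 0.0000]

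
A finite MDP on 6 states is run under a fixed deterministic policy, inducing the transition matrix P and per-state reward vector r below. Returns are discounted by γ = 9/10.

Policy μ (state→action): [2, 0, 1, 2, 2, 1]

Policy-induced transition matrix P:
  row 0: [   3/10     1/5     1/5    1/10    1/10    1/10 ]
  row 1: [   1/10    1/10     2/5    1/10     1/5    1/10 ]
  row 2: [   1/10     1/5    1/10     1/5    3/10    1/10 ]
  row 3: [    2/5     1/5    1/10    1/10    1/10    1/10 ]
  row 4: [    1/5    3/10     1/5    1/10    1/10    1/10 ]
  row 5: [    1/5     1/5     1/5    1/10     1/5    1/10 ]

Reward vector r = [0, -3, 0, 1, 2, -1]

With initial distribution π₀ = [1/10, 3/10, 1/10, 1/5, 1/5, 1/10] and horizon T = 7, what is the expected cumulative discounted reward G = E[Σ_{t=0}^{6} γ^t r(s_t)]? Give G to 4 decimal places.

G = -1.3691

t=0: π = [0.1000, 0.3000, 0.1000, 0.2000, 0.2000, 0.1000], E[r] = -0.4000, γ^t·E[r] = -0.400000, running G = -0.400000
t=1: π = [0.2100, 0.1900, 0.2300, 0.1100, 0.1600, 0.1000], E[r] = -0.2400, γ^t·E[r] = -0.216000, running G = -0.616000
t=2: π = [0.2010, 0.1970, 0.2040, 0.1230, 0.1750, 0.1000], E[r] = -0.2180, γ^t·E[r] = -0.176580, running G = -0.792580
t=3: π = [0.2046, 0.1978, 0.2067, 0.1204, 0.1705, 0.1000], E[r] = -0.2320, γ^t·E[r] = -0.169128, running G = -0.961708
t=4: π = [0.2041, 0.1973, 0.2069, 0.1207, 0.1711, 0.1000], E[r] = -0.2289, γ^t·E[r] = -0.150181, running G = -1.111889
t=5: π = [0.2041, 0.1974, 0.2067, 0.1207, 0.1711, 0.1000], E[r] = -0.2293, γ^t·E[r] = -0.135385, running G = -1.247274
t=6: π = [0.2041, 0.1974, 0.2067, 0.1207, 0.1711, 0.1000], E[r] = -0.2293, γ^t·E[r] = -0.121852, running G = -1.369126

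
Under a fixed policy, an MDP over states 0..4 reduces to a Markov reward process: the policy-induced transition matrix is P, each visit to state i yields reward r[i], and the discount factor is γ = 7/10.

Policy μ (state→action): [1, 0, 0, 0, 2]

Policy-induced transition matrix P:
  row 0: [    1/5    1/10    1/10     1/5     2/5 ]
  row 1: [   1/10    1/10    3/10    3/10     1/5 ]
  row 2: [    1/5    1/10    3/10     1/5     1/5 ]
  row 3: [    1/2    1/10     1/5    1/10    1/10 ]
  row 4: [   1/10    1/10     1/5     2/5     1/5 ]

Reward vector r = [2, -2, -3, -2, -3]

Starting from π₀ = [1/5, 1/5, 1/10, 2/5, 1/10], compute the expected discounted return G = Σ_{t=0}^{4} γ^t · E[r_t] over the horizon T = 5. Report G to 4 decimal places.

t=0: π = [0.2000, 0.2000, 0.1000, 0.4000, 0.1000], E[r] = -1.4000, γ^t·E[r] = -1.400000, running G = -1.400000
t=1: π = [0.2900, 0.1000, 0.2100, 0.2000, 0.2000], E[r] = -1.2500, γ^t·E[r] = -0.875000, running G = -2.275000
t=2: π = [0.2300, 0.1000, 0.2020, 0.2300, 0.2380], E[r] = -1.5200, γ^t·E[r] = -0.744800, running G = -3.019800
t=3: π = [0.2352, 0.1000, 0.2072, 0.2346, 0.2230], E[r] = -1.4894, γ^t·E[r] = -0.510864, running G = -3.530664
t=4: π = [0.2381, 0.1000, 0.2072, 0.2311, 0.2236], E[r] = -1.4785, γ^t·E[r] = -0.354978, running G = -3.885642

G = -3.8856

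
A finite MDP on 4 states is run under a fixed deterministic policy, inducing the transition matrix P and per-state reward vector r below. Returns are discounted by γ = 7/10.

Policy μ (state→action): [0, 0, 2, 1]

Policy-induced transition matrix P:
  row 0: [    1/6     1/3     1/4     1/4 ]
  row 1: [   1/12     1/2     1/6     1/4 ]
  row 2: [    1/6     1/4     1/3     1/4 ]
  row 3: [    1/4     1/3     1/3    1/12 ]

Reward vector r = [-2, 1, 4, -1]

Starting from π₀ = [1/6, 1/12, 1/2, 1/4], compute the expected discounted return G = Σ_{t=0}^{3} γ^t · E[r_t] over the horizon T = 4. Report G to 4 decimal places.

t=0: π = [0.1667, 0.0833, 0.5000, 0.2500], E[r] = 1.5000, γ^t·E[r] = 1.500000, running G = 1.500000
t=1: π = [0.1806, 0.3056, 0.3056, 0.2083], E[r] = 0.9583, γ^t·E[r] = 0.670833, running G = 2.170833
t=2: π = [0.1586, 0.3588, 0.2674, 0.2153], E[r] = 0.8958, γ^t·E[r] = 0.438958, running G = 2.609792
t=3: π = [0.1547, 0.3709, 0.2603, 0.2141], E[r] = 0.8886, γ^t·E[r] = 0.304790, running G = 2.914581

G = 2.9146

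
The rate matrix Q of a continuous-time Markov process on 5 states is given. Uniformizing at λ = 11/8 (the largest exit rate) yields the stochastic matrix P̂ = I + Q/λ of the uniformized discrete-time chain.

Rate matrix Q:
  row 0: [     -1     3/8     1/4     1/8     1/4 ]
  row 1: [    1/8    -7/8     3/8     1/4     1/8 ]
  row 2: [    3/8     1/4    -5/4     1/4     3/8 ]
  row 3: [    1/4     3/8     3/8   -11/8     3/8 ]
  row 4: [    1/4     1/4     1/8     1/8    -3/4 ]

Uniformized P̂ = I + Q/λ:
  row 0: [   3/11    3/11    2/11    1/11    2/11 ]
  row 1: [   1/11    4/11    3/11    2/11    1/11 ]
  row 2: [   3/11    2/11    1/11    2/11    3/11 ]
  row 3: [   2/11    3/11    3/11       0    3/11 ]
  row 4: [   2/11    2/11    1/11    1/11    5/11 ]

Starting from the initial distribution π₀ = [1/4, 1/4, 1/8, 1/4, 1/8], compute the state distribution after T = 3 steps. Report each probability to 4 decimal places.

t=0: π = [0.2500, 0.2500, 0.1250, 0.2500, 0.1250]
t=1: π = [0.1932, 0.2727, 0.2045, 0.1023, 0.2273]
t=2: π = [0.1932, 0.2583, 0.1767, 0.1250, 0.2469]
t=3: π = [0.1920, 0.2577, 0.1782, 0.1191, 0.2531]

π = [0.1920, 0.2577, 0.1782, 0.1191, 0.2531]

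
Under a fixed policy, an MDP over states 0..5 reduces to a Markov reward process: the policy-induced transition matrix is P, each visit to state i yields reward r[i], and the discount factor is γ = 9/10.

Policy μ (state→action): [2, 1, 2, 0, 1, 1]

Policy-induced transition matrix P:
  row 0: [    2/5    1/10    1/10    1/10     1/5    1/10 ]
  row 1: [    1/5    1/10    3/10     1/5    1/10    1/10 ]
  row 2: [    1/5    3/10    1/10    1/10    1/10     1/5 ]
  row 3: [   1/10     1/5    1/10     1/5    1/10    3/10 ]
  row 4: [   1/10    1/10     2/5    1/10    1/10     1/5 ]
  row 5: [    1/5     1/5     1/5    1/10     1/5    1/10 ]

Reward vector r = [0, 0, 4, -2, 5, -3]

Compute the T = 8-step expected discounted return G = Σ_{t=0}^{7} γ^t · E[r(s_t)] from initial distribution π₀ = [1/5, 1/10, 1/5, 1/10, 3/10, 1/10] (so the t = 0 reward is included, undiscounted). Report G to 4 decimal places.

G = 5.2068

t=0: π = [0.2000, 0.1000, 0.2000, 0.1000, 0.3000, 0.1000], E[r] = 1.8000, γ^t·E[r] = 1.800000, running G = 1.800000
t=1: π = [0.2000, 0.1600, 0.2200, 0.1200, 0.1300, 0.1700], E[r] = 0.7800, γ^t·E[r] = 0.702000, running G = 2.502000
t=2: π = [0.2150, 0.1730, 0.1880, 0.1280, 0.1370, 0.1590], E[r] = 0.7040, γ^t·E[r] = 0.570240, running G = 3.072240
t=3: π = [0.2165, 0.1663, 0.1916, 0.1301, 0.1374, 0.1581], E[r] = 0.7189, γ^t·E[r] = 0.524078, running G = 3.596318
t=4: π = [0.2166, 0.1671, 0.1903, 0.1296, 0.1375, 0.1589], E[r] = 0.7124, γ^t·E[r] = 0.467419, running G = 4.063737
t=5: π = [0.2166, 0.1669, 0.1906, 0.1297, 0.1375, 0.1587], E[r] = 0.7145, γ^t·E[r] = 0.421906, running G = 4.485643
t=6: π = [0.2166, 0.1669, 0.1905, 0.1297, 0.1375, 0.1587], E[r] = 0.7142, γ^t·E[r] = 0.379536, running G = 4.865179
t=7: π = [0.2166, 0.1669, 0.1905, 0.1297, 0.1375, 0.1587], E[r] = 0.7142, γ^t·E[r] = 0.341616, running G = 5.206795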